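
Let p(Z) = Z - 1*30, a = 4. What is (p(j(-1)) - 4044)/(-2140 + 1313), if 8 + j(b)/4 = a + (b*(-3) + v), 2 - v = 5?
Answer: 4090/827 ≈ 4.9456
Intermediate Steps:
v = -3 (v = 2 - 1*5 = 2 - 5 = -3)
j(b) = -28 - 12*b (j(b) = -32 + 4*(4 + (b*(-3) - 3)) = -32 + 4*(4 + (-3*b - 3)) = -32 + 4*(4 + (-3 - 3*b)) = -32 + 4*(1 - 3*b) = -32 + (4 - 12*b) = -28 - 12*b)
p(Z) = -30 + Z (p(Z) = Z - 30 = -30 + Z)
(p(j(-1)) - 4044)/(-2140 + 1313) = ((-30 + (-28 - 12*(-1))) - 4044)/(-2140 + 1313) = ((-30 + (-28 + 12)) - 4044)/(-827) = ((-30 - 16) - 4044)*(-1/827) = (-46 - 4044)*(-1/827) = -4090*(-1/827) = 4090/827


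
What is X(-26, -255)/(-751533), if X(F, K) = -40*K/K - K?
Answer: -215/751533 ≈ -0.00028608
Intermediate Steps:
X(F, K) = -40 - K (X(F, K) = -40*1 - K = -40 - K)
X(-26, -255)/(-751533) = (-40 - 1*(-255))/(-751533) = (-40 + 255)*(-1/751533) = 215*(-1/751533) = -215/751533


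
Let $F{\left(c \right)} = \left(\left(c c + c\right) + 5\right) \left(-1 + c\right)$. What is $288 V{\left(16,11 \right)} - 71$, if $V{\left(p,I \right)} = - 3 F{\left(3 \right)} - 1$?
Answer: $-29735$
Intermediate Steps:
$F{\left(c \right)} = \left(-1 + c\right) \left(5 + c + c^{2}\right)$ ($F{\left(c \right)} = \left(\left(c^{2} + c\right) + 5\right) \left(-1 + c\right) = \left(\left(c + c^{2}\right) + 5\right) \left(-1 + c\right) = \left(5 + c + c^{2}\right) \left(-1 + c\right) = \left(-1 + c\right) \left(5 + c + c^{2}\right)$)
$V{\left(p,I \right)} = -103$ ($V{\left(p,I \right)} = - 3 \left(-5 + 3^{3} + 4 \cdot 3\right) - 1 = - 3 \left(-5 + 27 + 12\right) - 1 = \left(-3\right) 34 - 1 = -102 - 1 = -103$)
$288 V{\left(16,11 \right)} - 71 = 288 \left(-103\right) - 71 = -29664 - 71 = -29735$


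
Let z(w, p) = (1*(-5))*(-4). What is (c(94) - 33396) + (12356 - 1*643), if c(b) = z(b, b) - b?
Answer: -21757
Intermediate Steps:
z(w, p) = 20 (z(w, p) = -5*(-4) = 20)
c(b) = 20 - b
(c(94) - 33396) + (12356 - 1*643) = ((20 - 1*94) - 33396) + (12356 - 1*643) = ((20 - 94) - 33396) + (12356 - 643) = (-74 - 33396) + 11713 = -33470 + 11713 = -21757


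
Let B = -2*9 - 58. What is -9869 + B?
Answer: -9945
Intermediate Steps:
B = -76 (B = -18 - 58 = -76)
-9869 + B = -9869 - 76 = -9945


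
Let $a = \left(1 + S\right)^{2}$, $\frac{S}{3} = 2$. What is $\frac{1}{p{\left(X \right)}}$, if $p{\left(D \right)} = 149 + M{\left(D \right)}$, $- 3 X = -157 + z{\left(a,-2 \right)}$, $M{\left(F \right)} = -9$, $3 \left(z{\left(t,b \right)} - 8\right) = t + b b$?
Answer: $\frac{1}{140} \approx 0.0071429$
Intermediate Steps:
$S = 6$ ($S = 3 \cdot 2 = 6$)
$a = 49$ ($a = \left(1 + 6\right)^{2} = 7^{2} = 49$)
$z{\left(t,b \right)} = 8 + \frac{t}{3} + \frac{b^{2}}{3}$ ($z{\left(t,b \right)} = 8 + \frac{t + b b}{3} = 8 + \frac{t + b^{2}}{3} = 8 + \left(\frac{t}{3} + \frac{b^{2}}{3}\right) = 8 + \frac{t}{3} + \frac{b^{2}}{3}$)
$X = \frac{394}{9}$ ($X = - \frac{-157 + \left(8 + \frac{1}{3} \cdot 49 + \frac{\left(-2\right)^{2}}{3}\right)}{3} = - \frac{-157 + \left(8 + \frac{49}{3} + \frac{1}{3} \cdot 4\right)}{3} = - \frac{-157 + \left(8 + \frac{49}{3} + \frac{4}{3}\right)}{3} = - \frac{-157 + \frac{77}{3}}{3} = \left(- \frac{1}{3}\right) \left(- \frac{394}{3}\right) = \frac{394}{9} \approx 43.778$)
$p{\left(D \right)} = 140$ ($p{\left(D \right)} = 149 - 9 = 140$)
$\frac{1}{p{\left(X \right)}} = \frac{1}{140}$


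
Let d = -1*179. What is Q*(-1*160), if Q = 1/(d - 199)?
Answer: 80/189 ≈ 0.42328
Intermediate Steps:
d = -179
Q = -1/378 (Q = 1/(-179 - 199) = 1/(-378) = -1/378 ≈ -0.0026455)
Q*(-1*160) = -(-1)*160/378 = -1/378*(-160) = 80/189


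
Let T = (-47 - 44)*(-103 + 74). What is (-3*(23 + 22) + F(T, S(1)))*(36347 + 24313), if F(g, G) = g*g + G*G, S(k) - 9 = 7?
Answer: 422463051720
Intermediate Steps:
S(k) = 16 (S(k) = 9 + 7 = 16)
T = 2639 (T = -91*(-29) = 2639)
F(g, G) = G² + g² (F(g, G) = g² + G² = G² + g²)
(-3*(23 + 22) + F(T, S(1)))*(36347 + 24313) = (-3*(23 + 22) + (16² + 2639²))*(36347 + 24313) = (-3*45 + (256 + 6964321))*60660 = (-135 + 6964577)*60660 = 6964442*60660 = 422463051720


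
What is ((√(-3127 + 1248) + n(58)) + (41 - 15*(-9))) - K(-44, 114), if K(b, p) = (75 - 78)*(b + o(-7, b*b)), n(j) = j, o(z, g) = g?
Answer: 5910 + I*√1879 ≈ 5910.0 + 43.347*I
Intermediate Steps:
K(b, p) = -3*b - 3*b² (K(b, p) = (75 - 78)*(b + b*b) = -3*(b + b²) = -3*b - 3*b²)
((√(-3127 + 1248) + n(58)) + (41 - 15*(-9))) - K(-44, 114) = ((√(-3127 + 1248) + 58) + (41 - 15*(-9))) - 3*(-44)*(-1 - 1*(-44)) = ((√(-1879) + 58) + (41 + 135)) - 3*(-44)*(-1 + 44) = ((I*√1879 + 58) + 176) - 3*(-44)*43 = ((58 + I*√1879) + 176) - 1*(-5676) = (234 + I*√1879) + 5676 = 5910 + I*√1879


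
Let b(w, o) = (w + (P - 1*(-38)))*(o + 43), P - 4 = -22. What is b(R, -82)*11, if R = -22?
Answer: 858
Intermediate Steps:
P = -18 (P = 4 - 22 = -18)
b(w, o) = (20 + w)*(43 + o) (b(w, o) = (w + (-18 - 1*(-38)))*(o + 43) = (w + (-18 + 38))*(43 + o) = (w + 20)*(43 + o) = (20 + w)*(43 + o))
b(R, -82)*11 = (860 + 20*(-82) + 43*(-22) - 82*(-22))*11 = (860 - 1640 - 946 + 1804)*11 = 78*11 = 858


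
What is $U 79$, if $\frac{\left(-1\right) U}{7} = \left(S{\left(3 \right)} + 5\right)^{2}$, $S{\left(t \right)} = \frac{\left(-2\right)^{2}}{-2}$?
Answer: $-4977$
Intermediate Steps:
$S{\left(t \right)} = -2$ ($S{\left(t \right)} = 4 \left(- \frac{1}{2}\right) = -2$)
$U = -63$ ($U = - 7 \left(-2 + 5\right)^{2} = - 7 \cdot 3^{2} = \left(-7\right) 9 = -63$)
$U 79 = \left(-63\right) 79 = -4977$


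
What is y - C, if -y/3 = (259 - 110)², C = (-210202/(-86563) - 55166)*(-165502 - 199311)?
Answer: -1742033170559617/86563 ≈ -2.0124e+10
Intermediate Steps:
C = 1742027405204128/86563 (C = (-210202*(-1/86563) - 55166)*(-364813) = (210202/86563 - 55166)*(-364813) = -4775124256/86563*(-364813) = 1742027405204128/86563 ≈ 2.0124e+10)
y = -66603 (y = -3*(259 - 110)² = -3*149² = -3*22201 = -66603)
y - C = -66603 - 1*1742027405204128/86563 = -66603 - 1742027405204128/86563 = -1742033170559617/86563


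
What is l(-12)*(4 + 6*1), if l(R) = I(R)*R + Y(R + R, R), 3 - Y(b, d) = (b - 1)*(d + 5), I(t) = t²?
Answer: -19000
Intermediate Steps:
Y(b, d) = 3 - (-1 + b)*(5 + d) (Y(b, d) = 3 - (b - 1)*(d + 5) = 3 - (-1 + b)*(5 + d))
l(R) = 8 + R³ - 9*R - 2*R² (l(R) = R²*R + (8 + R - 5*(R + R) - (R + R)*R) = R³ + (8 + R - 10*R - 2*R*R) = R³ + (8 + R - 10*R - 2*R²) = R³ + (8 - 9*R - 2*R²) = 8 + R³ - 9*R - 2*R²)
l(-12)*(4 + 6*1) = (8 + (-12)³ - 9*(-12) - 2*(-12)²)*(4 + 6*1) = (8 - 1728 + 108 - 2*144)*(4 + 6) = (8 - 1728 + 108 - 288)*10 = -1900*10 = -19000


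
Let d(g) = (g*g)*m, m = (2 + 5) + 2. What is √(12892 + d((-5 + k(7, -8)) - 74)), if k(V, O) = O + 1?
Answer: 4*√4966 ≈ 281.88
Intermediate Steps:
k(V, O) = 1 + O
m = 9 (m = 7 + 2 = 9)
d(g) = 9*g² (d(g) = (g*g)*9 = g²*9 = 9*g²)
√(12892 + d((-5 + k(7, -8)) - 74)) = √(12892 + 9*((-5 + (1 - 8)) - 74)²) = √(12892 + 9*((-5 - 7) - 74)²) = √(12892 + 9*(-12 - 74)²) = √(12892 + 9*(-86)²) = √(12892 + 9*7396) = √(12892 + 66564) = √79456 = 4*√4966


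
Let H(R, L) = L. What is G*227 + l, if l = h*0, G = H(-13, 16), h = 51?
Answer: 3632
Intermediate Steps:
G = 16
l = 0 (l = 51*0 = 0)
G*227 + l = 16*227 + 0 = 3632 + 0 = 3632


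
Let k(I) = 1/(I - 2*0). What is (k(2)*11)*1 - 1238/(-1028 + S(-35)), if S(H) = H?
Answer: 14169/2126 ≈ 6.6646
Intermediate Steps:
k(I) = 1/I (k(I) = 1/(I + 0) = 1/I)
(k(2)*11)*1 - 1238/(-1028 + S(-35)) = (11/2)*1 - 1238/(-1028 - 35) = ((½)*11)*1 - 1238/(-1063) = (11/2)*1 - 1238*(-1/1063) = 11/2 + 1238/1063 = 14169/2126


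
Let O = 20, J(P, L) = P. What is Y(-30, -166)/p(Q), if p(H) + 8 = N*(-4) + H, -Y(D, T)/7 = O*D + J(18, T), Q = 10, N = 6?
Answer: -2037/11 ≈ -185.18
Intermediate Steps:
Y(D, T) = -126 - 140*D (Y(D, T) = -7*(20*D + 18) = -7*(18 + 20*D) = -126 - 140*D)
p(H) = -32 + H (p(H) = -8 + (6*(-4) + H) = -8 + (-24 + H) = -32 + H)
Y(-30, -166)/p(Q) = (-126 - 140*(-30))/(-32 + 10) = (-126 + 4200)/(-22) = 4074*(-1/22) = -2037/11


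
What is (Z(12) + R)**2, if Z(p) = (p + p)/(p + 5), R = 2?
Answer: 3364/289 ≈ 11.640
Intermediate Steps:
Z(p) = 2*p/(5 + p) (Z(p) = (2*p)/(5 + p) = 2*p/(5 + p))
(Z(12) + R)**2 = (2*12/(5 + 12) + 2)**2 = (2*12/17 + 2)**2 = (2*12*(1/17) + 2)**2 = (24/17 + 2)**2 = (58/17)**2 = 3364/289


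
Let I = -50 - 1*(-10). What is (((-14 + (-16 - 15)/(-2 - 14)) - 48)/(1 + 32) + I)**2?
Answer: 487570561/278784 ≈ 1748.9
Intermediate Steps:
I = -40 (I = -50 + 10 = -40)
(((-14 + (-16 - 15)/(-2 - 14)) - 48)/(1 + 32) + I)**2 = (((-14 + (-16 - 15)/(-2 - 14)) - 48)/(1 + 32) - 40)**2 = (((-14 - 31/(-16)) - 48)/33 - 40)**2 = (((-14 - 31*(-1/16)) - 48)*(1/33) - 40)**2 = (((-14 + 31/16) - 48)*(1/33) - 40)**2 = ((-193/16 - 48)*(1/33) - 40)**2 = (-961/16*1/33 - 40)**2 = (-961/528 - 40)**2 = (-22081/528)**2 = 487570561/278784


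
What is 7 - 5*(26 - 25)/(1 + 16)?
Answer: 114/17 ≈ 6.7059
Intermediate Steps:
7 - 5*(26 - 25)/(1 + 16) = 7 - 5/17 = 114/17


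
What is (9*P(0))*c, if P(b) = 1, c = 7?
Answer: 63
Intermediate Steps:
(9*P(0))*c = (9*1)*7 = 9*7 = 63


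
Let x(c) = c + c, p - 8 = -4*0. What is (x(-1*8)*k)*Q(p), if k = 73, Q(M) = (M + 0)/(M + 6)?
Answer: -4672/7 ≈ -667.43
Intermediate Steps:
p = 8 (p = 8 - 4*0 = 8 + 0 = 8)
Q(M) = M/(6 + M)
x(c) = 2*c
(x(-1*8)*k)*Q(p) = ((2*(-1*8))*73)*(8/(6 + 8)) = ((2*(-8))*73)*(8/14) = (-16*73)*(8*(1/14)) = -1168*4/7 = -4672/7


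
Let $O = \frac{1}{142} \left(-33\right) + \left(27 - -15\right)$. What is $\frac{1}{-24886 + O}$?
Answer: $- \frac{142}{3527881} \approx -4.0251 \cdot 10^{-5}$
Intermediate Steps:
$O = \frac{5931}{142}$ ($O = \frac{1}{142} \left(-33\right) + \left(27 + 15\right) = - \frac{33}{142} + 42 = \frac{5931}{142} \approx 41.768$)
$\frac{1}{-24886 + O} = \frac{1}{-24886 + \frac{5931}{142}} = \frac{1}{- \frac{3527881}{142}} = - \frac{142}{3527881}$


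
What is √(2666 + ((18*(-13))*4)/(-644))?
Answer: 2*√17285765/161 ≈ 51.647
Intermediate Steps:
√(2666 + ((18*(-13))*4)/(-644)) = √(2666 - 234*4*(-1/644)) = √(2666 - 936*(-1/644)) = √(2666 + 234/161) = √(429460/161) = 2*√17285765/161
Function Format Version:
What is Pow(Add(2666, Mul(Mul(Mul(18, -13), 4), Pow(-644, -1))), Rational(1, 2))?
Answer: Mul(Rational(2, 161), Pow(17285765, Rational(1, 2))) ≈ 51.647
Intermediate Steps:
Pow(Add(2666, Mul(Mul(Mul(18, -13), 4), Pow(-644, -1))), Rational(1, 2)) = Pow(Add(2666, Mul(Mul(-234, 4), Rational(-1, 644))), Rational(1, 2)) = Pow(Add(2666, Mul(-936, Rational(-1, 644))), Rational(1, 2)) = Pow(Add(2666, Rational(234, 161)), Rational(1, 2)) = Pow(Rational(429460, 161), Rational(1, 2)) = Mul(Rational(2, 161), Pow(17285765, Rational(1, 2)))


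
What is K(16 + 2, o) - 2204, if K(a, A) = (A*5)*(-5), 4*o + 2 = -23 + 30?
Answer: -8941/4 ≈ -2235.3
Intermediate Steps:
o = 5/4 (o = -½ + (-23 + 30)/4 = -½ + (¼)*7 = -½ + 7/4 = 5/4 ≈ 1.2500)
K(a, A) = -25*A (K(a, A) = (5*A)*(-5) = -25*A)
K(16 + 2, o) - 2204 = -25*5/4 - 2204 = -125/4 - 2204 = -8941/4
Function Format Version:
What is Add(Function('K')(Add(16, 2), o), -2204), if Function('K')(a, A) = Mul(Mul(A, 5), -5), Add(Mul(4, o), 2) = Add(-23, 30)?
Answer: Rational(-8941, 4) ≈ -2235.3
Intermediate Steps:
o = Rational(5, 4) (o = Add(Rational(-1, 2), Mul(Rational(1, 4), Add(-23, 30))) = Add(Rational(-1, 2), Mul(Rational(1, 4), 7)) = Add(Rational(-1, 2), Rational(7, 4)) = Rational(5, 4) ≈ 1.2500)
Function('K')(a, A) = Mul(-25, A) (Function('K')(a, A) = Mul(Mul(5, A), -5) = Mul(-25, A))
Add(Function('K')(Add(16, 2), o), -2204) = Add(Mul(-25, Rational(5, 4)), -2204) = Add(Rational(-125, 4), -2204) = Rational(-8941, 4)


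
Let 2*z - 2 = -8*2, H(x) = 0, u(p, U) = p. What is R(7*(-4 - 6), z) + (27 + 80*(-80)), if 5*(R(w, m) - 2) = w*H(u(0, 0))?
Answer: -6371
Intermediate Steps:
z = -7 (z = 1 + (-8*2)/2 = 1 + (1/2)*(-16) = 1 - 8 = -7)
R(w, m) = 2 (R(w, m) = 2 + (w*0)/5 = 2 + (1/5)*0 = 2 + 0 = 2)
R(7*(-4 - 6), z) + (27 + 80*(-80)) = 2 + (27 + 80*(-80)) = 2 + (27 - 6400) = 2 - 6373 = -6371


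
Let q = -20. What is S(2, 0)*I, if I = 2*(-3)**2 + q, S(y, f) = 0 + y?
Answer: -4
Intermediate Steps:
S(y, f) = y
I = -2 (I = 2*(-3)**2 - 20 = 2*9 - 20 = 18 - 20 = -2)
S(2, 0)*I = 2*(-2) = -4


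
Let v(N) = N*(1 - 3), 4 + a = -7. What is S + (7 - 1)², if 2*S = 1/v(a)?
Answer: 1585/44 ≈ 36.023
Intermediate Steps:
a = -11 (a = -4 - 7 = -11)
v(N) = -2*N (v(N) = N*(-2) = -2*N)
S = 1/44 (S = 1/(2*((-2*(-11)))) = (½)/22 = (½)*(1/22) = 1/44 ≈ 0.022727)
S + (7 - 1)² = 1/44 + (7 - 1)² = 1/44 + 6² = 1/44 + 36 = 1585/44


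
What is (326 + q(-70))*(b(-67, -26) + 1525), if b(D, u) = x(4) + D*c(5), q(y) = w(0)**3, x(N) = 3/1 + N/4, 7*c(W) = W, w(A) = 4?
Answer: 4043520/7 ≈ 5.7765e+5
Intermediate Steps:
c(W) = W/7
x(N) = 3 + N/4 (x(N) = 3*1 + N*(1/4) = 3 + N/4)
q(y) = 64 (q(y) = 4**3 = 64)
b(D, u) = 4 + 5*D/7 (b(D, u) = (3 + (1/4)*4) + D*((1/7)*5) = (3 + 1) + D*(5/7) = 4 + 5*D/7)
(326 + q(-70))*(b(-67, -26) + 1525) = (326 + 64)*((4 + (5/7)*(-67)) + 1525) = 390*((4 - 335/7) + 1525) = 390*(-307/7 + 1525) = 390*(10368/7) = 4043520/7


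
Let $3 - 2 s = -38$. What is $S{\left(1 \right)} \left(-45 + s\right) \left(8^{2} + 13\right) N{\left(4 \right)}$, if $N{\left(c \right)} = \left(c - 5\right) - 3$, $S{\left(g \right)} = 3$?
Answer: $22638$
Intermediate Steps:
$s = \frac{41}{2}$ ($s = \frac{3}{2} - -19 = \frac{3}{2} + 19 = \frac{41}{2} \approx 20.5$)
$N{\left(c \right)} = -8 + c$ ($N{\left(c \right)} = \left(-5 + c\right) - 3 = -8 + c$)
$S{\left(1 \right)} \left(-45 + s\right) \left(8^{2} + 13\right) N{\left(4 \right)} = 3 \left(-45 + \frac{41}{2}\right) \left(8^{2} + 13\right) \left(-8 + 4\right) = 3 \left(- \frac{49 \left(64 + 13\right)}{2}\right) \left(-4\right) = 3 \left(\left(- \frac{49}{2}\right) 77\right) \left(-4\right) = 3 \left(- \frac{3773}{2}\right) \left(-4\right) = \left(- \frac{11319}{2}\right) \left(-4\right) = 22638$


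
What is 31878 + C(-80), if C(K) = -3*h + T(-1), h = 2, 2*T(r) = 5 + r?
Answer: 31874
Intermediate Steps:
T(r) = 5/2 + r/2 (T(r) = (5 + r)/2 = 5/2 + r/2)
C(K) = -4 (C(K) = -3*2 + (5/2 + (1/2)*(-1)) = -6 + (5/2 - 1/2) = -6 + 2 = -4)
31878 + C(-80) = 31878 - 4 = 31874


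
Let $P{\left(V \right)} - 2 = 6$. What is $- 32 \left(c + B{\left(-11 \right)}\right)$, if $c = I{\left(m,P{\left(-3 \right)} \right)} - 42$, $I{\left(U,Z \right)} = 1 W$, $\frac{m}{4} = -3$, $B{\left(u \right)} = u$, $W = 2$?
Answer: $1632$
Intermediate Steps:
$m = -12$ ($m = 4 \left(-3\right) = -12$)
$P{\left(V \right)} = 8$ ($P{\left(V \right)} = 2 + 6 = 8$)
$I{\left(U,Z \right)} = 2$ ($I{\left(U,Z \right)} = 1 \cdot 2 = 2$)
$c = -40$ ($c = 2 - 42 = -40$)
$- 32 \left(c + B{\left(-11 \right)}\right) = - 32 \left(-40 - 11\right) = \left(-32\right) \left(-51\right) = 1632$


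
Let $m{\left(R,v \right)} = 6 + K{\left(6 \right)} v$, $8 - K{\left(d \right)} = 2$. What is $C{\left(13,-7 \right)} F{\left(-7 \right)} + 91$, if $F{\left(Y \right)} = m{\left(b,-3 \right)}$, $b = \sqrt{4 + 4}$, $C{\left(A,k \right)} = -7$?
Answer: $175$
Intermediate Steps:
$K{\left(d \right)} = 6$ ($K{\left(d \right)} = 8 - 2 = 6$)
$b = 2 \sqrt{2}$ ($b = \sqrt{8} = 2 \sqrt{2} \approx 2.8284$)
$m{\left(R,v \right)} = 6 + 6 v$
$F{\left(Y \right)} = -12$ ($F{\left(Y \right)} = 6 + 6 \left(-3\right) = 6 - 18 = -12$)
$C{\left(13,-7 \right)} F{\left(-7 \right)} + 91 = \left(-7\right) \left(-12\right) + 91 = 84 + 91 = 175$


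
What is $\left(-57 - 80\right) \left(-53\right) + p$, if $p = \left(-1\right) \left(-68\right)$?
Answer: $7329$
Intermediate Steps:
$p = 68$
$\left(-57 - 80\right) \left(-53\right) + p = \left(-57 - 80\right) \left(-53\right) + 68 = \left(-137\right) \left(-53\right) + 68 = 7261 + 68 = 7329$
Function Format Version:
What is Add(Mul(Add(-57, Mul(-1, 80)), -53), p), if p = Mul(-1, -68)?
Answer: 7329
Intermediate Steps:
p = 68
Add(Mul(Add(-57, Mul(-1, 80)), -53), p) = Add(Mul(Add(-57, Mul(-1, 80)), -53), 68) = Add(Mul(Add(-57, -80), -53), 68) = Add(Mul(-137, -53), 68) = Add(7261, 68) = 7329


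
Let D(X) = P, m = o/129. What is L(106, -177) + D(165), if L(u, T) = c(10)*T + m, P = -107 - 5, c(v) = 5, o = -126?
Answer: -42913/43 ≈ -997.98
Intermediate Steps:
m = -42/43 (m = -126/129 = -126*1/129 = -42/43 ≈ -0.97674)
P = -112
D(X) = -112
L(u, T) = -42/43 + 5*T (L(u, T) = 5*T - 42/43 = -42/43 + 5*T)
L(106, -177) + D(165) = (-42/43 + 5*(-177)) - 112 = (-42/43 - 885) - 112 = -38097/43 - 112 = -42913/43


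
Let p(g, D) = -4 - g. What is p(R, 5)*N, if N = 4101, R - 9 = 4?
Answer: -69717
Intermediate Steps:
R = 13 (R = 9 + 4 = 13)
p(R, 5)*N = (-4 - 1*13)*4101 = (-4 - 13)*4101 = -17*4101 = -69717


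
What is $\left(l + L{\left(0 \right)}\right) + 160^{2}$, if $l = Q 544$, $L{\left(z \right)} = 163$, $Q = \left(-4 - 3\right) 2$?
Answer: $18147$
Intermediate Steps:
$Q = -14$ ($Q = \left(-7\right) 2 = -14$)
$l = -7616$ ($l = \left(-14\right) 544 = -7616$)
$\left(l + L{\left(0 \right)}\right) + 160^{2} = \left(-7616 + 163\right) + 160^{2} = -7453 + 25600 = 18147$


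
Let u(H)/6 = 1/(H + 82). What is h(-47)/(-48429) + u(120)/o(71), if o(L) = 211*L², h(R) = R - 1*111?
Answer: 16973887945/5202666982179 ≈ 0.0032625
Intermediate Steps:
h(R) = -111 + R (h(R) = R - 111 = -111 + R)
u(H) = 6/(82 + H) (u(H) = 6/(H + 82) = 6/(82 + H))
h(-47)/(-48429) + u(120)/o(71) = (-111 - 47)/(-48429) + (6/(82 + 120))/((211*71²)) = -158*(-1/48429) + (6/202)/((211*5041)) = 158/48429 + (6*(1/202))/1063651 = 158/48429 + (3/101)*(1/1063651) = 158/48429 + 3/107428751 = 16973887945/5202666982179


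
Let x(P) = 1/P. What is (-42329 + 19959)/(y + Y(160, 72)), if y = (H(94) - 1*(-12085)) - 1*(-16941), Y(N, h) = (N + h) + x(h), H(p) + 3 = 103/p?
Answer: -15140016/19800535 ≈ -0.76463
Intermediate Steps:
H(p) = -3 + 103/p
Y(N, h) = N + h + 1/h (Y(N, h) = (N + h) + 1/h = N + h + 1/h)
y = 2728265/94 (y = ((-3 + 103/94) - 1*(-12085)) - 1*(-16941) = ((-3 + 103*(1/94)) + 12085) + 16941 = ((-3 + 103/94) + 12085) + 16941 = (-179/94 + 12085) + 16941 = 1135811/94 + 16941 = 2728265/94 ≈ 29024.)
(-42329 + 19959)/(y + Y(160, 72)) = (-42329 + 19959)/(2728265/94 + (160 + 72 + 1/72)) = -22370/(2728265/94 + (160 + 72 + 1/72)) = -22370/(2728265/94 + 16705/72) = -22370/99002675/3384 = -22370*3384/99002675 = -15140016/19800535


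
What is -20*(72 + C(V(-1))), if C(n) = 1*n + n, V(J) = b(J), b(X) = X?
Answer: -1400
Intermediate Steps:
V(J) = J
C(n) = 2*n (C(n) = n + n = 2*n)
-20*(72 + C(V(-1))) = -20*(72 + 2*(-1)) = -20*(72 - 2) = -20*70 = -1400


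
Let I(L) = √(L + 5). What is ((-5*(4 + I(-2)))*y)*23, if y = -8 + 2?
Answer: 2760 + 690*√3 ≈ 3955.1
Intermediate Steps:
I(L) = √(5 + L)
y = -6
((-5*(4 + I(-2)))*y)*23 = (-5*(4 + √(5 - 2))*(-6))*23 = (-5*(4 + √3)*(-6))*23 = ((-20 - 5*√3)*(-6))*23 = (120 + 30*√3)*23 = 2760 + 690*√3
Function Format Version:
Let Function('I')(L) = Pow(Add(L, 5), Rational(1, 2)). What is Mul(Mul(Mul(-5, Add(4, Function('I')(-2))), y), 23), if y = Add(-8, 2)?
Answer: Add(2760, Mul(690, Pow(3, Rational(1, 2)))) ≈ 3955.1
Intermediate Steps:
Function('I')(L) = Pow(Add(5, L), Rational(1, 2))
y = -6
Mul(Mul(Mul(-5, Add(4, Function('I')(-2))), y), 23) = Mul(Mul(Mul(-5, Add(4, Pow(Add(5, -2), Rational(1, 2)))), -6), 23) = Mul(Mul(Mul(-5, Add(4, Pow(3, Rational(1, 2)))), -6), 23) = Mul(Mul(Add(-20, Mul(-5, Pow(3, Rational(1, 2)))), -6), 23) = Mul(Add(120, Mul(30, Pow(3, Rational(1, 2)))), 23) = Add(2760, Mul(690, Pow(3, Rational(1, 2))))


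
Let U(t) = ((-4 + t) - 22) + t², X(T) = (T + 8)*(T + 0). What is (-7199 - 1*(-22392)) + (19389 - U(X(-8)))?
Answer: 34608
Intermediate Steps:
X(T) = T*(8 + T) (X(T) = (8 + T)*T = T*(8 + T))
U(t) = -26 + t + t² (U(t) = (-26 + t) + t² = -26 + t + t²)
(-7199 - 1*(-22392)) + (19389 - U(X(-8))) = (-7199 - 1*(-22392)) + (19389 - (-26 - 8*(8 - 8) + (-8*(8 - 8))²)) = (-7199 + 22392) + (19389 - (-26 - 8*0 + (-8*0)²)) = 15193 + (19389 - (-26 + 0 + 0²)) = 15193 + (19389 - (-26 + 0 + 0)) = 15193 + (19389 - 1*(-26)) = 15193 + (19389 + 26) = 15193 + 19415 = 34608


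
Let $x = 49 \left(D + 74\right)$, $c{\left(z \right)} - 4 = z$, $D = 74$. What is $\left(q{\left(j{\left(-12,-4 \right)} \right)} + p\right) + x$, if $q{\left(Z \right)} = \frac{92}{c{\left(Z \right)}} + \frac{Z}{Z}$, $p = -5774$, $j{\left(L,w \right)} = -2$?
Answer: $1525$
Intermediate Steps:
$c{\left(z \right)} = 4 + z$
$x = 7252$ ($x = 49 \left(74 + 74\right) = 49 \cdot 148 = 7252$)
$q{\left(Z \right)} = 1 + \frac{92}{4 + Z}$ ($q{\left(Z \right)} = \frac{92}{4 + Z} + \frac{Z}{Z} = \frac{92}{4 + Z} + 1 = 1 + \frac{92}{4 + Z}$)
$\left(q{\left(j{\left(-12,-4 \right)} \right)} + p\right) + x = \left(\frac{96 - 2}{4 - 2} - 5774\right) + 7252 = \left(\frac{1}{2} \cdot 94 - 5774\right) + 7252 = \left(47 - 5774\right) + 7252 = -5727 + 7252 = 1525$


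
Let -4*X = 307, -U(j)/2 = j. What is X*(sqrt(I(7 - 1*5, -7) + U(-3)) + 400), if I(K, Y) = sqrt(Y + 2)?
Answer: -30700 - 307*sqrt(6 + I*sqrt(5))/4 ≈ -30891.0 - 34.457*I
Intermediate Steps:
I(K, Y) = sqrt(2 + Y)
U(j) = -2*j
X = -307/4 (X = -1/4*307 = -307/4 ≈ -76.750)
X*(sqrt(I(7 - 1*5, -7) + U(-3)) + 400) = -307*(sqrt(sqrt(2 - 7) - 2*(-3)) + 400)/4 = -307*(sqrt(sqrt(-5) + 6) + 400)/4 = -307*(sqrt(I*sqrt(5) + 6) + 400)/4 = -307*(sqrt(6 + I*sqrt(5)) + 400)/4 = -307*(400 + sqrt(6 + I*sqrt(5)))/4 = -30700 - 307*sqrt(6 + I*sqrt(5))/4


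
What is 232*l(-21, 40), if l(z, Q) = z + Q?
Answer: 4408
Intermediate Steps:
l(z, Q) = Q + z
232*l(-21, 40) = 232*(40 - 21) = 232*19 = 4408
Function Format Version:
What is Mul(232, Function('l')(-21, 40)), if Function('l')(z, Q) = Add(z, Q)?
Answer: 4408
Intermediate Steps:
Function('l')(z, Q) = Add(Q, z)
Mul(232, Function('l')(-21, 40)) = Mul(232, Add(40, -21)) = Mul(232, 19) = 4408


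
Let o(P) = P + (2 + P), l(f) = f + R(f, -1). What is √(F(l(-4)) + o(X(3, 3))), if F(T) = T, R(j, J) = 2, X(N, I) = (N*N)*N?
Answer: 3*√6 ≈ 7.3485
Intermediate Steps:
X(N, I) = N³ (X(N, I) = N²*N = N³)
l(f) = 2 + f (l(f) = f + 2 = 2 + f)
o(P) = 2 + 2*P
√(F(l(-4)) + o(X(3, 3))) = √((2 - 4) + (2 + 2*3³)) = √(-2 + (2 + 2*27)) = √(-2 + (2 + 54)) = √(-2 + 56) = √54 = 3*√6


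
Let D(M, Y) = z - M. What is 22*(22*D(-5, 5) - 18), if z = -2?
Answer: 1056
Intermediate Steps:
D(M, Y) = -2 - M
22*(22*D(-5, 5) - 18) = 22*(22*(-2 - 1*(-5)) - 18) = 22*(22*(-2 + 5) - 18) = 22*(22*3 - 18) = 22*(66 - 18) = 22*48 = 1056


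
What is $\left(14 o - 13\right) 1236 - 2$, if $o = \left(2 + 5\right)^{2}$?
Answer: $831826$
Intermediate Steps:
$o = 49$ ($o = 7^{2} = 49$)
$\left(14 o - 13\right) 1236 - 2 = \left(14 \cdot 49 - 13\right) 1236 - 2 = \left(686 - 13\right) 1236 - 2 = 673 \cdot 1236 - 2 = 831828 - 2 = 831826$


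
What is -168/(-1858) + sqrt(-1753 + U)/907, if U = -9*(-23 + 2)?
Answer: 84/929 + 2*I*sqrt(391)/907 ≈ 0.09042 + 0.043602*I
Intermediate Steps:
U = 189 (U = -9*(-21) = 189)
-168/(-1858) + sqrt(-1753 + U)/907 = -168/(-1858) + sqrt(-1753 + 189)/907 = -168*(-1/1858) + sqrt(-1564)*(1/907) = 84/929 + (2*I*sqrt(391))*(1/907) = 84/929 + 2*I*sqrt(391)/907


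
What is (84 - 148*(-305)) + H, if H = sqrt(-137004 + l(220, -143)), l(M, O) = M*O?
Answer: 45224 + 4*I*sqrt(10529) ≈ 45224.0 + 410.44*I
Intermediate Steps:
H = 4*I*sqrt(10529) (H = sqrt(-137004 + 220*(-143)) = sqrt(-137004 - 31460) = sqrt(-168464) = 4*I*sqrt(10529) ≈ 410.44*I)
(84 - 148*(-305)) + H = (84 - 148*(-305)) + 4*I*sqrt(10529) = (84 + 45140) + 4*I*sqrt(10529) = 45224 + 4*I*sqrt(10529)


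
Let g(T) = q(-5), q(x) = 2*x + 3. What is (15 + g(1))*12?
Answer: 96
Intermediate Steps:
q(x) = 3 + 2*x
g(T) = -7 (g(T) = 3 + 2*(-5) = 3 - 10 = -7)
(15 + g(1))*12 = (15 - 7)*12 = 8*12 = 96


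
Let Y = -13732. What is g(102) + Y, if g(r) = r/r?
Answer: -13731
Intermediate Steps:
g(r) = 1
g(102) + Y = 1 - 13732 = -13731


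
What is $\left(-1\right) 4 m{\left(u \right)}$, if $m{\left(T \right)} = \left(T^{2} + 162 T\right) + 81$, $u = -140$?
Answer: $11996$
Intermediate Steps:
$m{\left(T \right)} = 81 + T^{2} + 162 T$
$\left(-1\right) 4 m{\left(u \right)} = \left(-1\right) 4 \left(81 + \left(-140\right)^{2} + 162 \left(-140\right)\right) = - 4 \left(81 + 19600 - 22680\right) = \left(-4\right) \left(-2999\right) = 11996$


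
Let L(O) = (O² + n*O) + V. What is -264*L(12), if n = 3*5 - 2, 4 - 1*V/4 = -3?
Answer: -86592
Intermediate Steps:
V = 28 (V = 16 - 4*(-3) = 16 + 12 = 28)
n = 13 (n = 15 - 2 = 13)
L(O) = 28 + O² + 13*O (L(O) = (O² + 13*O) + 28 = 28 + O² + 13*O)
-264*L(12) = -264*(28 + 12² + 13*12) = -264*(28 + 144 + 156) = -264*328 = -86592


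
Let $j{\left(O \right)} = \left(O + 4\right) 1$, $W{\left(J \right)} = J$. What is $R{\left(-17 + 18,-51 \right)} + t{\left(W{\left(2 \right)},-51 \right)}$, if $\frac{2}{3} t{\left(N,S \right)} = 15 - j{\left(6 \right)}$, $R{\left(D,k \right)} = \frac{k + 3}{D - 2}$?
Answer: $\frac{111}{2} \approx 55.5$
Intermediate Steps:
$j{\left(O \right)} = 4 + O$ ($j{\left(O \right)} = \left(4 + O\right) 1 = 4 + O$)
$R{\left(D,k \right)} = \frac{3 + k}{-2 + D}$
$t{\left(N,S \right)} = \frac{15}{2}$ ($t{\left(N,S \right)} = \frac{3 \left(15 - \left(4 + 6\right)\right)}{2} = \frac{3 \left(15 - 10\right)}{2} = \frac{3}{2} \cdot 5 = \frac{15}{2}$)
$R{\left(-17 + 18,-51 \right)} + t{\left(W{\left(2 \right)},-51 \right)} = \frac{3 - 51}{-2 + \left(-17 + 18\right)} + \frac{15}{2} = \frac{1}{-2 + 1} \left(-48\right) + \frac{15}{2} = \frac{1}{-1} \left(-48\right) + \frac{15}{2} = \left(-1\right) \left(-48\right) + \frac{15}{2} = 48 + \frac{15}{2} = \frac{111}{2}$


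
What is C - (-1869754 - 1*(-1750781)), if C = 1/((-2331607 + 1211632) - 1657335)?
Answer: 330424902629/2777310 ≈ 1.1897e+5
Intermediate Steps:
C = -1/2777310 (C = 1/(-1119975 - 1657335) = 1/(-2777310) = -1/2777310 ≈ -3.6006e-7)
C - (-1869754 - 1*(-1750781)) = -1/2777310 - (-1869754 - 1*(-1750781)) = -1/2777310 - (-1869754 + 1750781) = -1/2777310 - 1*(-118973) = -1/2777310 + 118973 = 330424902629/2777310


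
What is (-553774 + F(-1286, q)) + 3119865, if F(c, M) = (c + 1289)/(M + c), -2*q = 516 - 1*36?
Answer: 3915854863/1526 ≈ 2.5661e+6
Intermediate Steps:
q = -240 (q = -(516 - 1*36)/2 = -(516 - 36)/2 = -1/2*480 = -240)
F(c, M) = (1289 + c)/(M + c)
(-553774 + F(-1286, q)) + 3119865 = (-553774 + (1289 - 1286)/(-240 - 1286)) + 3119865 = (-553774 + 3/(-1526)) + 3119865 = (-553774 - 1/1526*3) + 3119865 = (-553774 - 3/1526) + 3119865 = -845059127/1526 + 3119865 = 3915854863/1526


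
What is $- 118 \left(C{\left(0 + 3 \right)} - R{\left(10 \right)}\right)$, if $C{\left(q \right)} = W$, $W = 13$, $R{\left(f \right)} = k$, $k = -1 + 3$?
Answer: $-1298$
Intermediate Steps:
$k = 2$
$R{\left(f \right)} = 2$
$C{\left(q \right)} = 13$
$- 118 \left(C{\left(0 + 3 \right)} - R{\left(10 \right)}\right) = - 118 \left(13 - 2\right) = \left(-118\right) 11 = -1298$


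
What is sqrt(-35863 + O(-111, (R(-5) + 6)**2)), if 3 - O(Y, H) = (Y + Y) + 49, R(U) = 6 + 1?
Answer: I*sqrt(35687) ≈ 188.91*I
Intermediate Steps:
R(U) = 7
O(Y, H) = -46 - 2*Y (O(Y, H) = 3 - ((Y + Y) + 49) = 3 - (2*Y + 49) = 3 - (49 + 2*Y) = 3 + (-49 - 2*Y) = -46 - 2*Y)
sqrt(-35863 + O(-111, (R(-5) + 6)**2)) = sqrt(-35863 + (-46 - 2*(-111))) = sqrt(-35863 + (-46 + 222)) = sqrt(-35863 + 176) = sqrt(-35687) = I*sqrt(35687)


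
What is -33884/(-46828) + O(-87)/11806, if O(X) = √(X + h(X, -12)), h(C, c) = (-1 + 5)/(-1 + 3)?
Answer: 8471/11707 + I*√85/11806 ≈ 0.72358 + 0.00078092*I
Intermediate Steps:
h(C, c) = 2 (h(C, c) = 4/2 = 4*(½) = 2)
O(X) = √(2 + X) (O(X) = √(X + 2) = √(2 + X))
-33884/(-46828) + O(-87)/11806 = -33884/(-46828) + √(2 - 87)/11806 = -33884*(-1/46828) + √(-85)*(1/11806) = 8471/11707 + (I*√85)*(1/11806) = 8471/11707 + I*√85/11806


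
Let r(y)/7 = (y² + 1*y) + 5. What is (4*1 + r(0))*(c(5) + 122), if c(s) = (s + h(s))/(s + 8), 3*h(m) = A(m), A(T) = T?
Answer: 4778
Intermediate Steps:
h(m) = m/3
r(y) = 35 + 7*y + 7*y² (r(y) = 7*((y² + 1*y) + 5) = 7*((y² + y) + 5) = 7*((y + y²) + 5) = 7*(5 + y + y²) = 35 + 7*y + 7*y²)
c(s) = 4*s/(3*(8 + s)) (c(s) = (s + s/3)/(s + 8) = (4*s/3)/(8 + s) = 4*s/(3*(8 + s)))
(4*1 + r(0))*(c(5) + 122) = (4*1 + (35 + 7*0 + 7*0²))*((4/3)*5/(8 + 5) + 122) = (4 + (35 + 0 + 7*0))*((4/3)*5/13 + 122) = (4 + (35 + 0 + 0))*((4/3)*5*(1/13) + 122) = (4 + 35)*(20/39 + 122) = 39*(4778/39) = 4778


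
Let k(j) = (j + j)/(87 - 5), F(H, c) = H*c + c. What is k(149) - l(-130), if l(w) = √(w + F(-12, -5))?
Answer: 149/41 - 5*I*√3 ≈ 3.6341 - 8.6602*I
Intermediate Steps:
F(H, c) = c + H*c
l(w) = √(55 + w) (l(w) = √(w - 5*(1 - 12)) = √(w - 5*(-11)) = √(w + 55) = √(55 + w))
k(j) = j/41 (k(j) = (2*j)/82 = (2*j)*(1/82) = j/41)
k(149) - l(-130) = (1/41)*149 - √(55 - 130) = 149/41 - √(-75) = 149/41 - 5*I*√3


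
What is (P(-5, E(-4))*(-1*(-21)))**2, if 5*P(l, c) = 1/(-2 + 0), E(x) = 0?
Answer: 441/100 ≈ 4.4100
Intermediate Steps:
P(l, c) = -1/10 (P(l, c) = 1/(5*(-2 + 0)) = (1/5)/(-2) = (1/5)*(-1/2) = -1/10)
(P(-5, E(-4))*(-1*(-21)))**2 = (-(-1)*(-21)/10)**2 = (-1/10*21)**2 = (-21/10)**2 = 441/100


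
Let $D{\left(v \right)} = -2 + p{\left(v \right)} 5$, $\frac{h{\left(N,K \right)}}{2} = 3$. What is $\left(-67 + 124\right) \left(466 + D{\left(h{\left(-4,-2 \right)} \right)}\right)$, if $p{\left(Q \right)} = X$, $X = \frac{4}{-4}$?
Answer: $26163$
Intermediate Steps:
$X = -1$ ($X = 4 \left(- \frac{1}{4}\right) = -1$)
$h{\left(N,K \right)} = 6$ ($h{\left(N,K \right)} = 2 \cdot 3 = 6$)
$p{\left(Q \right)} = -1$
$D{\left(v \right)} = -7$ ($D{\left(v \right)} = -2 - 5 = -7$)
$\left(-67 + 124\right) \left(466 + D{\left(h{\left(-4,-2 \right)} \right)}\right) = \left(-67 + 124\right) \left(466 - 7\right) = 57 \cdot 459 = 26163$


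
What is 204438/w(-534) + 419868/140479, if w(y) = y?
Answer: -4749172715/12502631 ≈ -379.85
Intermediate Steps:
204438/w(-534) + 419868/140479 = 204438/(-534) + 419868/140479 = 204438*(-1/534) + 419868*(1/140479) = -34073/89 + 419868/140479 = -4749172715/12502631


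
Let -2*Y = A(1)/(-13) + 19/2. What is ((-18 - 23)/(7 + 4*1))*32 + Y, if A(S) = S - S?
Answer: -5457/44 ≈ -124.02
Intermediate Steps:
A(S) = 0
Y = -19/4 (Y = -(0/(-13) + 19/2)/2 = -(0*(-1/13) + 19*(1/2))/2 = -(0 + 19/2)/2 = -1/2*19/2 = -19/4 ≈ -4.7500)
((-18 - 23)/(7 + 4*1))*32 + Y = ((-18 - 23)/(7 + 4*1))*32 - 19/4 = -41/(7 + 4)*32 - 19/4 = -41/11*32 - 19/4 = -1312/11 - 19/4 = -5457/44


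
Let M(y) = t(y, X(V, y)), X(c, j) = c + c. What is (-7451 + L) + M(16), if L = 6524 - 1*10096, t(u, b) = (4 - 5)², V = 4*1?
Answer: -11022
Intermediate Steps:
V = 4
X(c, j) = 2*c
t(u, b) = 1 (t(u, b) = (-1)² = 1)
L = -3572 (L = 6524 - 10096 = -3572)
M(y) = 1
(-7451 + L) + M(16) = (-7451 - 3572) + 1 = -11023 + 1 = -11022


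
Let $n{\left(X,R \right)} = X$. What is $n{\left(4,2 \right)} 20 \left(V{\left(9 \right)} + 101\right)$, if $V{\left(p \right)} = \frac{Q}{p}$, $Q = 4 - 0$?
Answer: $\frac{73040}{9} \approx 8115.6$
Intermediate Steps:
$Q = 4$ ($Q = 4 + 0 = 4$)
$V{\left(p \right)} = \frac{4}{p}$
$n{\left(4,2 \right)} 20 \left(V{\left(9 \right)} + 101\right) = 4 \cdot 20 \left(\frac{4}{9} + 101\right) = 80 \left(4 \cdot \frac{1}{9} + 101\right) = 80 \left(\frac{4}{9} + 101\right) = 80 \cdot \frac{913}{9} = \frac{73040}{9}$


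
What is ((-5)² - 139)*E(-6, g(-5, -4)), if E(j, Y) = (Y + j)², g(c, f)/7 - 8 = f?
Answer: -55176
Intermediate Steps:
g(c, f) = 56 + 7*f
((-5)² - 139)*E(-6, g(-5, -4)) = ((-5)² - 139)*((56 + 7*(-4)) - 6)² = (25 - 139)*((56 - 28) - 6)² = -114*(28 - 6)² = -114*22² = -114*484 = -55176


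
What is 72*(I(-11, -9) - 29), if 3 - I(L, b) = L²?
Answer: -10584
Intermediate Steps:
I(L, b) = 3 - L²
72*(I(-11, -9) - 29) = 72*((3 - 1*(-11)²) - 29) = 72*((3 - 1*121) - 29) = 72*((3 - 121) - 29) = 72*(-118 - 29) = 72*(-147) = -10584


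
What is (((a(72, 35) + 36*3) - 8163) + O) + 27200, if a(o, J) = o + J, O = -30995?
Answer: -11743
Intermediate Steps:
a(o, J) = J + o
(((a(72, 35) + 36*3) - 8163) + O) + 27200 = ((((35 + 72) + 36*3) - 8163) - 30995) + 27200 = (((107 + 108) - 8163) - 30995) + 27200 = ((215 - 8163) - 30995) + 27200 = (-7948 - 30995) + 27200 = -38943 + 27200 = -11743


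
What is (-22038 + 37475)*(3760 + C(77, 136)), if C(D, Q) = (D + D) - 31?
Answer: 59941871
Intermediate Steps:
C(D, Q) = -31 + 2*D (C(D, Q) = 2*D - 31 = -31 + 2*D)
(-22038 + 37475)*(3760 + C(77, 136)) = (-22038 + 37475)*(3760 + (-31 + 2*77)) = 15437*(3760 + (-31 + 154)) = 15437*(3760 + 123) = 15437*3883 = 59941871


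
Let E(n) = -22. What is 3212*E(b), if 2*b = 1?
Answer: -70664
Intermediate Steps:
b = ½ (b = (½)*1 = ½ ≈ 0.50000)
3212*E(b) = 3212*(-22) = -70664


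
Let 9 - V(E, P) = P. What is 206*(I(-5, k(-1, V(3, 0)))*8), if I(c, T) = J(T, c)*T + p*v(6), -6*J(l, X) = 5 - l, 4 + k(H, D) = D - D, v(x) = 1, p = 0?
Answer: 9888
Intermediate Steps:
V(E, P) = 9 - P
k(H, D) = -4 (k(H, D) = -4 + (D - D) = -4 + 0 = -4)
J(l, X) = -⅚ + l/6 (J(l, X) = -(5 - l)/6 = -⅚ + l/6)
I(c, T) = T*(-⅚ + T/6) (I(c, T) = (-⅚ + T/6)*T + 0*1 = T*(-⅚ + T/6) + 0 = T*(-⅚ + T/6))
206*(I(-5, k(-1, V(3, 0)))*8) = 206*(((⅙)*(-4)*(-5 - 4))*8) = 206*(((⅙)*(-4)*(-9))*8) = 206*(6*8) = 206*48 = 9888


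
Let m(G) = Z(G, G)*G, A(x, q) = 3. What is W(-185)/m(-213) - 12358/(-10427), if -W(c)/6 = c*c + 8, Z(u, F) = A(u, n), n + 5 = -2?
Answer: 238842412/740317 ≈ 322.62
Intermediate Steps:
n = -7 (n = -5 - 2 = -7)
Z(u, F) = 3
W(c) = -48 - 6*c² (W(c) = -6*(c*c + 8) = -6*(c² + 8) = -6*(8 + c²) = -48 - 6*c²)
m(G) = 3*G
W(-185)/m(-213) - 12358/(-10427) = (-48 - 6*(-185)²)/((3*(-213))) - 12358/(-10427) = (-48 - 6*34225)/(-639) - 12358*(-1/10427) = (-48 - 205350)*(-1/639) + 12358/10427 = -205398*(-1/639) + 12358/10427 = 22822/71 + 12358/10427 = 238842412/740317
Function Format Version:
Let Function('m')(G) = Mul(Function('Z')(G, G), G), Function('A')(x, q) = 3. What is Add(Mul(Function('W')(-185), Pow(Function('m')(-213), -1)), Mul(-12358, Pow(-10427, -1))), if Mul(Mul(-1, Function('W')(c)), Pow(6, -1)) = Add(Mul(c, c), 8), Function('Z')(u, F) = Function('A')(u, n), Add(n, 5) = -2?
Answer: Rational(238842412, 740317) ≈ 322.62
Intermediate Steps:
n = -7 (n = Add(-5, -2) = -7)
Function('Z')(u, F) = 3
Function('W')(c) = Add(-48, Mul(-6, Pow(c, 2))) (Function('W')(c) = Mul(-6, Add(Mul(c, c), 8)) = Mul(-6, Add(Pow(c, 2), 8)) = Mul(-6, Add(8, Pow(c, 2))) = Add(-48, Mul(-6, Pow(c, 2))))
Function('m')(G) = Mul(3, G)
Add(Mul(Function('W')(-185), Pow(Function('m')(-213), -1)), Mul(-12358, Pow(-10427, -1))) = Add(Mul(Add(-48, Mul(-6, Pow(-185, 2))), Pow(Mul(3, -213), -1)), Mul(-12358, Pow(-10427, -1))) = Add(Mul(Add(-48, Mul(-6, 34225)), Pow(-639, -1)), Mul(-12358, Rational(-1, 10427))) = Add(Mul(Add(-48, -205350), Rational(-1, 639)), Rational(12358, 10427)) = Add(Mul(-205398, Rational(-1, 639)), Rational(12358, 10427)) = Add(Rational(22822, 71), Rational(12358, 10427)) = Rational(238842412, 740317)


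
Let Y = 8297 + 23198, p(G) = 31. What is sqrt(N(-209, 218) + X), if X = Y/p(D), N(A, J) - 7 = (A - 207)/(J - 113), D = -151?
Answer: 8*sqrt(168693630)/3255 ≈ 31.922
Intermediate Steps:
N(A, J) = 7 + (-207 + A)/(-113 + J) (N(A, J) = 7 + (A - 207)/(J - 113) = 7 + (-207 + A)/(-113 + J))
Y = 31495
X = 31495/31 ≈ 1016.0
sqrt(N(-209, 218) + X) = sqrt((-998 - 209 + 7*218)/(-113 + 218) + 31495/31) = sqrt((-998 - 209 + 1526)/105 + 31495/31) = sqrt((1/105)*319 + 31495/31) = sqrt(319/105 + 31495/31) = sqrt(3316864/3255) = 8*sqrt(168693630)/3255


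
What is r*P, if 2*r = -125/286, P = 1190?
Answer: -74375/286 ≈ -260.05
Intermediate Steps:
r = -125/572 (r = (-125/286)/2 = (-125*1/286)/2 = (1/2)*(-125/286) = -125/572 ≈ -0.21853)
r*P = -125/572*1190 = -74375/286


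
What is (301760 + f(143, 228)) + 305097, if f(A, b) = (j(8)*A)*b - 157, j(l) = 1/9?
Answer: 1830968/3 ≈ 6.1032e+5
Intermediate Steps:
j(l) = 1/9
f(A, b) = -157 + A*b/9 (f(A, b) = (A/9)*b - 157 = A*b/9 - 157 = -157 + A*b/9)
(301760 + f(143, 228)) + 305097 = (301760 + (-157 + (1/9)*143*228)) + 305097 = (301760 + (-157 + 10868/3)) + 305097 = (301760 + 10397/3) + 305097 = 915677/3 + 305097 = 1830968/3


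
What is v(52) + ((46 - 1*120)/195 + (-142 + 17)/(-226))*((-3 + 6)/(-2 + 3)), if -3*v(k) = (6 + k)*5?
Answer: -4237147/44070 ≈ -96.146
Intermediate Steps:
v(k) = -10 - 5*k/3 (v(k) = -(6 + k)*5/3 = -(30 + 5*k)/3 = -10 - 5*k/3)
v(52) + ((46 - 1*120)/195 + (-142 + 17)/(-226))*((-3 + 6)/(-2 + 3)) = (-10 - 5/3*52) + ((46 - 1*120)/195 + (-142 + 17)/(-226))*((-3 + 6)/(-2 + 3)) = (-10 - 260/3) + ((46 - 120)*(1/195) - 125*(-1/226))*(3/1) = -290/3 + (-74*1/195 + 125/226)*(3*1) = -290/3 + (-74/195 + 125/226)*3 = -290/3 + (7651/44070)*3 = -290/3 + 7651/14690 = -4237147/44070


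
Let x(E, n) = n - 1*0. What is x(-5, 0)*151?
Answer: 0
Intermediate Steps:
x(E, n) = n (x(E, n) = n + 0 = n)
x(-5, 0)*151 = 0*151 = 0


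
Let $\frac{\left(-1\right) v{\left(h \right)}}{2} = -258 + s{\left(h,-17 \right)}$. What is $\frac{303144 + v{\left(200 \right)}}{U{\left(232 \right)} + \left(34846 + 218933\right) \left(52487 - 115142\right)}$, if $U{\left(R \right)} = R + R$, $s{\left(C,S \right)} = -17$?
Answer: $- \frac{303694}{15900522781} \approx -1.91 \cdot 10^{-5}$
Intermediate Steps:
$U{\left(R \right)} = 2 R$
$v{\left(h \right)} = 550$ ($v{\left(h \right)} = - 2 \left(-258 - 17\right) = \left(-2\right) \left(-275\right) = 550$)
$\frac{303144 + v{\left(200 \right)}}{U{\left(232 \right)} + \left(34846 + 218933\right) \left(52487 - 115142\right)} = \frac{303144 + 550}{2 \cdot 232 + \left(34846 + 218933\right) \left(52487 - 115142\right)} = \frac{303694}{464 + 253779 \left(-62655\right)} = \frac{303694}{464 - 15900523245} = \frac{303694}{-15900522781} = 303694 \left(- \frac{1}{15900522781}\right) = - \frac{303694}{15900522781}$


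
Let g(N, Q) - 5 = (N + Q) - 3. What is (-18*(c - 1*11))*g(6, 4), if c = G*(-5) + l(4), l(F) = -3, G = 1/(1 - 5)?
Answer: 2754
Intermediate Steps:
G = -¼ (G = 1/(-4) = -¼ ≈ -0.25000)
g(N, Q) = 2 + N + Q (g(N, Q) = 5 + ((N + Q) - 3) = 5 + (-3 + N + Q) = 2 + N + Q)
c = -7/4 (c = -¼*(-5) - 3 = 5/4 - 3 = -7/4 ≈ -1.7500)
(-18*(c - 1*11))*g(6, 4) = (-18*(-7/4 - 1*11))*(2 + 6 + 4) = -18*(-7/4 - 11)*12 = -18*(-51/4)*12 = (459/2)*12 = 2754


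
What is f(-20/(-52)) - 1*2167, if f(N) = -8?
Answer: -2175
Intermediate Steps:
f(-20/(-52)) - 1*2167 = -8 - 1*2167 = -8 - 2167 = -2175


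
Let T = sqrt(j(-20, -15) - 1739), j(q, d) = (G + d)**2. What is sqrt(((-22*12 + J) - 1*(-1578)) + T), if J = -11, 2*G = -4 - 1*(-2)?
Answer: sqrt(1303 + I*sqrt(1483)) ≈ 36.101 + 0.5334*I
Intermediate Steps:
G = -1 (G = (-4 - 1*(-2))/2 = (-4 + 2)/2 = (1/2)*(-2) = -1)
j(q, d) = (-1 + d)**2
T = I*sqrt(1483) (T = sqrt((-1 - 15)**2 - 1739) = sqrt((-16)**2 - 1739) = sqrt(256 - 1739) = sqrt(-1483) = I*sqrt(1483) ≈ 38.51*I)
sqrt(((-22*12 + J) - 1*(-1578)) + T) = sqrt(((-22*12 - 11) - 1*(-1578)) + I*sqrt(1483)) = sqrt(((-264 - 11) + 1578) + I*sqrt(1483)) = sqrt((-275 + 1578) + I*sqrt(1483)) = sqrt(1303 + I*sqrt(1483))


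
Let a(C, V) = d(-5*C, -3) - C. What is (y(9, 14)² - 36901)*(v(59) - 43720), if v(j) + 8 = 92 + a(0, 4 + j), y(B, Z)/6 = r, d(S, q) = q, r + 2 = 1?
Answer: 1608751735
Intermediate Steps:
r = -1 (r = -2 + 1 = -1)
y(B, Z) = -6 (y(B, Z) = 6*(-1) = -6)
a(C, V) = -3 - C
v(j) = 81 (v(j) = -8 + (92 + (-3 - 1*0)) = -8 + (92 + (-3 + 0)) = -8 + (92 - 3) = -8 + 89 = 81)
(y(9, 14)² - 36901)*(v(59) - 43720) = ((-6)² - 36901)*(81 - 43720) = (36 - 36901)*(-43639) = -36865*(-43639) = 1608751735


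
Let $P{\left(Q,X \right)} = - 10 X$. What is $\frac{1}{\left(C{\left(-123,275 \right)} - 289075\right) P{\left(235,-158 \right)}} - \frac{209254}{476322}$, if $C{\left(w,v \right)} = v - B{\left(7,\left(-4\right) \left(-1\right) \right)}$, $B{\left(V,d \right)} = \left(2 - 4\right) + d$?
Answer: $- \frac{47742049467481}{108674569532760} \approx -0.43931$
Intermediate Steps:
$B{\left(V,d \right)} = -2 + d$
$C{\left(w,v \right)} = -2 + v$ ($C{\left(w,v \right)} = v - \left(-2 - -4\right) = v - \left(-2 + 4\right) = v - 2 = -2 + v$)
$\frac{1}{\left(C{\left(-123,275 \right)} - 289075\right) P{\left(235,-158 \right)}} - \frac{209254}{476322} = \frac{1}{\left(\left(-2 + 275\right) - 289075\right) \left(\left(-10\right) \left(-158\right)\right)} - \frac{209254}{476322} = \frac{1}{\left(273 - 289075\right) 1580} - \frac{104627}{238161} = \frac{1}{-288802} \cdot \frac{1}{1580} - \frac{104627}{238161} = \left(- \frac{1}{288802}\right) \frac{1}{1580} - \frac{104627}{238161} = - \frac{1}{456307160} - \frac{104627}{238161} = - \frac{47742049467481}{108674569532760}$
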